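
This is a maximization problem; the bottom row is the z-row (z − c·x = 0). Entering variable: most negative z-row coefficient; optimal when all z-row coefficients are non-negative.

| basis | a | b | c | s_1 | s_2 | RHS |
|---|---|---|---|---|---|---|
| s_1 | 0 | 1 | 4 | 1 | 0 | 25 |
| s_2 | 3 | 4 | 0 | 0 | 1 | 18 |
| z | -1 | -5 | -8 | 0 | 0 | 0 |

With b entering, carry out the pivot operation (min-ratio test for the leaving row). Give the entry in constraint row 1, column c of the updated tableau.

4

Ratio test on column b — row 1: 25/1 = 25; row 2: 18/4 = 9/2. Minimum is 9/2 at row 2 (s_2 leaves); pivot element 4.
Divide row 2 by 4; eliminate column b from the other rows.
Row 1 update in column c: 4 − 1·0 = 4.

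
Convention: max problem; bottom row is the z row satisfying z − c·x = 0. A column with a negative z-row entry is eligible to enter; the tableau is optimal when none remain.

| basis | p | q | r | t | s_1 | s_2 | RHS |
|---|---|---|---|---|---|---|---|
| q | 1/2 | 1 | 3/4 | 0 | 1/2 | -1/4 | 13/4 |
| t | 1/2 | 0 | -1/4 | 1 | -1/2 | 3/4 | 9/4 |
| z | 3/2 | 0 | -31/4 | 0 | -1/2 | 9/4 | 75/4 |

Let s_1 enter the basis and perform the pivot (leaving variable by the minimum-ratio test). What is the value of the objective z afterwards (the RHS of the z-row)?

22

Ratio test on column s_1 — row 1: (13/4)/(1/2) = 13/2; row 2: entry -1/2 ≤ 0. Minimum is 13/2 at row 1 (q leaves); pivot element 1/2.
Pivot on row 1; the z-row RHS becomes 75/4 − (-1/2)·(13/2) = 22.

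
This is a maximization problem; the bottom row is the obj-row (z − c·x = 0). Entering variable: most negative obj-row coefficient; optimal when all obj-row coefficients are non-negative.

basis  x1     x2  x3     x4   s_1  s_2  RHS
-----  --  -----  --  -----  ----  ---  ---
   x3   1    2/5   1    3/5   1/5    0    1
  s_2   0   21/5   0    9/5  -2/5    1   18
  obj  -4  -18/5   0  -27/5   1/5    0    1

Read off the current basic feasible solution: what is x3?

1

x3 is basic (row 1); its value is the RHS of that row, 1.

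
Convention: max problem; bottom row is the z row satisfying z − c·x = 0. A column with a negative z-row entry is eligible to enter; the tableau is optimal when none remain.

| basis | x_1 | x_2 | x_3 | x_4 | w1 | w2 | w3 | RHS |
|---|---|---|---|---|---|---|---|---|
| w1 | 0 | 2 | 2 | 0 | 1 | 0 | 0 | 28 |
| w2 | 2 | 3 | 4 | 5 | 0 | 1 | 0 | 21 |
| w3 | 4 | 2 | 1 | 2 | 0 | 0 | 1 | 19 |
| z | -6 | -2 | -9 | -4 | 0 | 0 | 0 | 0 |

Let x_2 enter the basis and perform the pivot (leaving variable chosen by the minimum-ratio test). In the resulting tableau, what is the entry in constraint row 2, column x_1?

2/3

Ratio test on column x_2 — row 1: 28/2 = 14; row 2: 21/3 = 7; row 3: 19/2 = 19/2. Minimum is 7 at row 2 (w2 leaves); pivot element 3.
Divide row 2 by 3; eliminate column x_2 from the other rows.
In the new row 2, the x_1 entry is the old entry divided by the pivot: 2/3 = 2/3.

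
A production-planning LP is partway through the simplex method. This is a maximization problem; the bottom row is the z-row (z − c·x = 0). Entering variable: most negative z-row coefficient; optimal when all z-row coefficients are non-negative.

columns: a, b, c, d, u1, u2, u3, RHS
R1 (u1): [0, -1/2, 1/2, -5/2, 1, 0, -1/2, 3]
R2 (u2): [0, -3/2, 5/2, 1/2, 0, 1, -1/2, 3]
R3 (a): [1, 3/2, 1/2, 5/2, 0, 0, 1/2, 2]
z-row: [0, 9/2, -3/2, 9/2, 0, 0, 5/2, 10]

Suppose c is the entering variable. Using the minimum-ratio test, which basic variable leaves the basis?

Column c entries and ratios — u1: 3/(1/2) = 6; u2: 3/(5/2) = 6/5; a: 2/(1/2) = 4.
Smallest ratio is 6/5 in the row of u2, so u2 leaves.

u2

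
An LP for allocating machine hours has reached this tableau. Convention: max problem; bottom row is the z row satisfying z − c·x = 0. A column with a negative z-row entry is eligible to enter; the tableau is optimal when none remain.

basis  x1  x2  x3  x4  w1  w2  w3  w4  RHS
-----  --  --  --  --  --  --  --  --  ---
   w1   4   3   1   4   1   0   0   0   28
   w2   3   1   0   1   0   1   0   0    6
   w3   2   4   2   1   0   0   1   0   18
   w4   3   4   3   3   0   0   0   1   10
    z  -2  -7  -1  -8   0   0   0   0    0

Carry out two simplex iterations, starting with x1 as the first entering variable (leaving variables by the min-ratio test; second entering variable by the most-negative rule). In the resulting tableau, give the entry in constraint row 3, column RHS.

40/3

Ratio test on column x1 — row 1: 28/4 = 7; row 2: 6/3 = 2; row 3: 18/2 = 9; row 4: 10/3 = 10/3. Minimum is 2 at row 2 (w2 leaves); pivot element 3.
Divide row 2 by 3; eliminate column x1 from the other rows.
Second iteration: most negative z-row entry is -22/3 in column x4, so x4 enters.
Ratio test on column x4 — row 1: 20/(8/3) = 15/2; row 2: 2/(1/3) = 6; row 3: 14/(1/3) = 42; row 4: 4/2 = 2. Minimum is 2 at row 4 (w4 leaves); pivot element 2.
Divide row 4 by 2; eliminate column x4 from the other rows.
After both pivots, the entry at constraint row 3, column RHS is 40/3.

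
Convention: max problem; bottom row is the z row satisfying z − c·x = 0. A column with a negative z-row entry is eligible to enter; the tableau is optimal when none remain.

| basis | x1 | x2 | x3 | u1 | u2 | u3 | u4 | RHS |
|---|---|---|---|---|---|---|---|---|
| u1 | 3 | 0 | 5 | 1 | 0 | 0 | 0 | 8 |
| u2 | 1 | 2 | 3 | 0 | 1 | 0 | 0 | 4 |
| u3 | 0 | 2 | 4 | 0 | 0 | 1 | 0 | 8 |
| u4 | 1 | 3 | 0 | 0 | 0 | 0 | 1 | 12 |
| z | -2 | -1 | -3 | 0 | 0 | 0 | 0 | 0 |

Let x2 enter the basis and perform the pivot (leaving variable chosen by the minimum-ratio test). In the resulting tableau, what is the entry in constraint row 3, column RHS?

4

Ratio test on column x2 — row 1: entry 0 ≤ 0; row 2: 4/2 = 2; row 3: 8/2 = 4; row 4: 12/3 = 4. Minimum is 2 at row 2 (u2 leaves); pivot element 2.
Divide row 2 by 2; eliminate column x2 from the other rows.
Row 3 update in column RHS: 8 − 2·2 = 4.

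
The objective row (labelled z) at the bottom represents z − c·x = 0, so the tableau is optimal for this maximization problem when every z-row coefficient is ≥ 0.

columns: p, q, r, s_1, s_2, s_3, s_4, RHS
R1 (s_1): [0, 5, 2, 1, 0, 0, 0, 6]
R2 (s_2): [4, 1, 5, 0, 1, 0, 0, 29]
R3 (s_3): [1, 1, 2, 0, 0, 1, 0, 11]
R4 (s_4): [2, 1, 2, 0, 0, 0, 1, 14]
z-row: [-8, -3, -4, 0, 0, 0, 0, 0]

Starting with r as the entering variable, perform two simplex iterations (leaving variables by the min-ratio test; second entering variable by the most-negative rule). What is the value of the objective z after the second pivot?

Ratio test on column r — row 1: 6/2 = 3; row 2: 29/5 = 29/5; row 3: 11/2 = 11/2; row 4: 14/2 = 7. Minimum is 3 at row 1 (s_1 leaves); pivot element 2.
Pivot on row 1; the z-row RHS becomes 0 − (-4)·3 = 12.
Next entering variable (most negative z-row entry -8): p.
Ratio test on column p — row 1: entry 0 ≤ 0; row 2: 14/4 = 7/2; row 3: 5/1 = 5; row 4: 8/2 = 4. Minimum is 7/2 at row 2 (s_2 leaves); pivot element 4.
After the second pivot the z-row RHS is 12 − (-8)·(7/2) = 40.

40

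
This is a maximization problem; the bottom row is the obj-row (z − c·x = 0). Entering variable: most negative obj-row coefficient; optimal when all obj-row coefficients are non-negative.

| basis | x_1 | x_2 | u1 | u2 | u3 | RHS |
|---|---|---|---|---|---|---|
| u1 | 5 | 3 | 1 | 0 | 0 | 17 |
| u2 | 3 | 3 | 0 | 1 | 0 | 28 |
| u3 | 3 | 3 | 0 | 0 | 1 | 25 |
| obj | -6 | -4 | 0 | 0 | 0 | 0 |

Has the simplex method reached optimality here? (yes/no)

The obj-row has a negative entry -6 in column x_1, so it is not optimal.

no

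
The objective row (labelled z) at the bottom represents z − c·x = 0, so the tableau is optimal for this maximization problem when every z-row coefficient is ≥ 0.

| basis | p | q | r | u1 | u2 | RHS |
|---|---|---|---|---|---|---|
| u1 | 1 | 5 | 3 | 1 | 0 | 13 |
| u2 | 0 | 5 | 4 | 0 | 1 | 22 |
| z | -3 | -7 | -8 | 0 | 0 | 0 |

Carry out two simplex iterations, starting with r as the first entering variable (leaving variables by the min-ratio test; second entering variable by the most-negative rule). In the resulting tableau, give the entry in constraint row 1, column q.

5

Ratio test on column r — row 1: 13/3 = 13/3; row 2: 22/4 = 11/2. Minimum is 13/3 at row 1 (u1 leaves); pivot element 3.
Divide row 1 by 3; eliminate column r from the other rows.
Second iteration: most negative z-row entry is -1/3 in column p, so p enters.
Ratio test on column p — row 1: (13/3)/(1/3) = 13; row 2: entry -4/3 ≤ 0. Minimum is 13 at row 1 (r leaves); pivot element 1/3.
Divide row 1 by 1/3; eliminate column p from the other rows.
After both pivots, the entry at constraint row 1, column q is 5.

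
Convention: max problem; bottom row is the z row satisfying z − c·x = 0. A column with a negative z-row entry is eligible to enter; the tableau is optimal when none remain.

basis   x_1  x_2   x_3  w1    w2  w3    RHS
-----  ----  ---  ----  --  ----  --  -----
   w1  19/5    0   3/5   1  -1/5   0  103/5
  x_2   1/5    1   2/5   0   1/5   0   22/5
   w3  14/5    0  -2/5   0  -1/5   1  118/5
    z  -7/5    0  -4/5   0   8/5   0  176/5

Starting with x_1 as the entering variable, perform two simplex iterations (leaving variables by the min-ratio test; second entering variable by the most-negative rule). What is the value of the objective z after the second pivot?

Ratio test on column x_1 — row 1: (103/5)/(19/5) = 103/19; row 2: (22/5)/(1/5) = 22; row 3: (118/5)/(14/5) = 59/7. Minimum is 103/19 at row 1 (w1 leaves); pivot element 19/5.
Pivot on row 1; the z-row RHS becomes 176/5 − (-7/5)·(103/19) = 813/19.
Next entering variable (most negative z-row entry -11/19): x_3.
Ratio test on column x_3 — row 1: (103/19)/(3/19) = 103/3; row 2: (63/19)/(7/19) = 9; row 3: entry -16/19 ≤ 0. Minimum is 9 at row 2 (x_2 leaves); pivot element 7/19.
After the second pivot the z-row RHS is 813/19 − (-11/19)·9 = 48.

48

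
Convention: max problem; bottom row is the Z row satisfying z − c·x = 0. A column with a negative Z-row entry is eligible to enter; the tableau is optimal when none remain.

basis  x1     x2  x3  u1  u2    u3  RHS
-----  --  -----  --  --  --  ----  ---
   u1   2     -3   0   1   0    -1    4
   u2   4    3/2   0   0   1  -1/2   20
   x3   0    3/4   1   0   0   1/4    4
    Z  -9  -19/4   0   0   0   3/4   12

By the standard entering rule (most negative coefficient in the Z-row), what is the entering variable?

x1

Negative Z-row entries: x1: -9, x2: -19/4.
The most negative is -9 in column x1, so x1 enters.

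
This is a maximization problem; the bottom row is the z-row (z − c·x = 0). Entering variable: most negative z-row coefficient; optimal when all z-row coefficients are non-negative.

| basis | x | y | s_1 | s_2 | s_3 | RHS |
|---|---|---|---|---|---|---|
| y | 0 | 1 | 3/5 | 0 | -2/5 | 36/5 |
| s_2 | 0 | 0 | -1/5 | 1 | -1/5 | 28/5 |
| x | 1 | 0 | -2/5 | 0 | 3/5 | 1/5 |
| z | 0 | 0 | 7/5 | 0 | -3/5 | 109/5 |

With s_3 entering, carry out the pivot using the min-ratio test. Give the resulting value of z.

22

Ratio test on column s_3 — row 1: entry -2/5 ≤ 0; row 2: entry -1/5 ≤ 0; row 3: (1/5)/(3/5) = 1/3. Minimum is 1/3 at row 3 (x leaves); pivot element 3/5.
Pivot on row 3; the z-row RHS becomes 109/5 − (-3/5)·(1/3) = 22.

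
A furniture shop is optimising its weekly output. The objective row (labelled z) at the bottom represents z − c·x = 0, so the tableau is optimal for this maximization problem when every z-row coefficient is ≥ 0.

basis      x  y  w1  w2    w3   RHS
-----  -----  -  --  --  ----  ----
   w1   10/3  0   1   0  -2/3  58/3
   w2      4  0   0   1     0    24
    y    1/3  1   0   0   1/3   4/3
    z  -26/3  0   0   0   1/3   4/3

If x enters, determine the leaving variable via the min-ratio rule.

y

Column x entries and ratios — w1: (58/3)/(10/3) = 29/5; w2: 24/4 = 6; y: (4/3)/(1/3) = 4.
Smallest ratio is 4 in the row of y, so y leaves.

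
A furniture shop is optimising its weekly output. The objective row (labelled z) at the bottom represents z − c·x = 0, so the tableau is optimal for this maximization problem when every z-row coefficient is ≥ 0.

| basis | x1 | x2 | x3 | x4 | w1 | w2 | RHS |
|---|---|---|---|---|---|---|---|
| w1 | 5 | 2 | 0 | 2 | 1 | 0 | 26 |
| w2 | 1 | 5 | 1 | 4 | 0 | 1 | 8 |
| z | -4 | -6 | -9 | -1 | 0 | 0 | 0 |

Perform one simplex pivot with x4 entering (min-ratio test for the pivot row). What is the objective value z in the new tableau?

Ratio test on column x4 — row 1: 26/2 = 13; row 2: 8/4 = 2. Minimum is 2 at row 2 (w2 leaves); pivot element 4.
Pivot on row 2; the z-row RHS becomes 0 − (-1)·2 = 2.

2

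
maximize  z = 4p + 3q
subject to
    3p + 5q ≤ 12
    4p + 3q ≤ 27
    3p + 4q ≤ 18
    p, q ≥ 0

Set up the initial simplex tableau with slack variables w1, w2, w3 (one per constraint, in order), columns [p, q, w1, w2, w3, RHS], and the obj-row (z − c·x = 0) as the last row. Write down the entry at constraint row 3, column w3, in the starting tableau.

1

Slack w3 belongs to constraint 3; its column is the unit vector e_3, so the entry in row 3 is 1.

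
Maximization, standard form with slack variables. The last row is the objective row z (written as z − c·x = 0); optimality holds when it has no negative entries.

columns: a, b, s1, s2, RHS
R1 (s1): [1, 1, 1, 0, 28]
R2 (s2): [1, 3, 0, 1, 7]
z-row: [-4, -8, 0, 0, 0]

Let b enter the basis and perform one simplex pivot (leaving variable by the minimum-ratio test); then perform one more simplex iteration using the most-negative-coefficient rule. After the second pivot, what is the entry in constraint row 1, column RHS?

21

Ratio test on column b — row 1: 28/1 = 28; row 2: 7/3 = 7/3. Minimum is 7/3 at row 2 (s2 leaves); pivot element 3.
Divide row 2 by 3; eliminate column b from the other rows.
Second iteration: most negative z-row entry is -4/3 in column a, so a enters.
Ratio test on column a — row 1: (77/3)/(2/3) = 77/2; row 2: (7/3)/(1/3) = 7. Minimum is 7 at row 2 (b leaves); pivot element 1/3.
Divide row 2 by 1/3; eliminate column a from the other rows.
After both pivots, the entry at constraint row 1, column RHS is 21.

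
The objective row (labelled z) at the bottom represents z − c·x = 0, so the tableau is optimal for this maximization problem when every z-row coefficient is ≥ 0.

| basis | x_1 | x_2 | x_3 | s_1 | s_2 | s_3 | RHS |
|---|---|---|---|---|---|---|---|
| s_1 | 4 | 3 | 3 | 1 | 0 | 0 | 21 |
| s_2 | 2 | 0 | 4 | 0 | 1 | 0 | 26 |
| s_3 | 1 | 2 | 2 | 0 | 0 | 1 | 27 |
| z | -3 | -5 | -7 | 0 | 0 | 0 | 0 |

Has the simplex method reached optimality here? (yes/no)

The z-row has a negative entry -7 in column x_3, so it is not optimal.

no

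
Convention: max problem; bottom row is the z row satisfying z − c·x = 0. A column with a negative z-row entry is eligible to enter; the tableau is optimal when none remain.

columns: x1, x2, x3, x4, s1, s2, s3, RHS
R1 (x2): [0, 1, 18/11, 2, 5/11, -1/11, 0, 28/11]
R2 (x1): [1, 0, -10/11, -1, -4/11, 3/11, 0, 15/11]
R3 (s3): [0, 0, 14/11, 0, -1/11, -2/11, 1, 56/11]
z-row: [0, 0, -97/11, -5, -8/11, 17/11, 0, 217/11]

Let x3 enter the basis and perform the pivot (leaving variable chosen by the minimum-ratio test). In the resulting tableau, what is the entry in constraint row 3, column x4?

Ratio test on column x3 — row 1: (28/11)/(18/11) = 14/9; row 2: entry -10/11 ≤ 0; row 3: (56/11)/(14/11) = 4. Minimum is 14/9 at row 1 (x2 leaves); pivot element 18/11.
Divide row 1 by 18/11; eliminate column x3 from the other rows.
Row 3 update in column x4: 0 − (14/11)·(11/9) = -14/9.

-14/9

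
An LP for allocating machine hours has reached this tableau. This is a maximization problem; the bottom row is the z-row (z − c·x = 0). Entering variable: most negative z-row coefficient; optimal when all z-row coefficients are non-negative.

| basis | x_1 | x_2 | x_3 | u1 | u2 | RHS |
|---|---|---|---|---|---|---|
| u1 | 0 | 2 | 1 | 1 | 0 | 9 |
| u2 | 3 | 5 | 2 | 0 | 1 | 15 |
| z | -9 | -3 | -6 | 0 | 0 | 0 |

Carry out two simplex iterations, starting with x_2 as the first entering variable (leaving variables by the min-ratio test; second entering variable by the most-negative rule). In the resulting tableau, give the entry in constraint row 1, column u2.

0

Ratio test on column x_2 — row 1: 9/2 = 9/2; row 2: 15/5 = 3. Minimum is 3 at row 2 (u2 leaves); pivot element 5.
Divide row 2 by 5; eliminate column x_2 from the other rows.
Second iteration: most negative z-row entry is -36/5 in column x_1, so x_1 enters.
Ratio test on column x_1 — row 1: entry -6/5 ≤ 0; row 2: 3/(3/5) = 5. Minimum is 5 at row 2 (x_2 leaves); pivot element 3/5.
Divide row 2 by 3/5; eliminate column x_1 from the other rows.
After both pivots, the entry at constraint row 1, column u2 is 0.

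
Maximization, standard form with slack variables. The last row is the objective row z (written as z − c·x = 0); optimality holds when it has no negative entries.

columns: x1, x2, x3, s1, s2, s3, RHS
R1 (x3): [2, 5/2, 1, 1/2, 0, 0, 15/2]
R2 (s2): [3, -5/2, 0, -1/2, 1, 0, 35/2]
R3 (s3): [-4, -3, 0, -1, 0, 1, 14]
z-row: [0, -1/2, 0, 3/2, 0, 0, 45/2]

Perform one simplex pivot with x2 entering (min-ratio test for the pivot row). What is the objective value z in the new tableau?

Ratio test on column x2 — row 1: (15/2)/(5/2) = 3; row 2: entry -5/2 ≤ 0; row 3: entry -3 ≤ 0. Minimum is 3 at row 1 (x3 leaves); pivot element 5/2.
Pivot on row 1; the z-row RHS becomes 45/2 − (-1/2)·3 = 24.

24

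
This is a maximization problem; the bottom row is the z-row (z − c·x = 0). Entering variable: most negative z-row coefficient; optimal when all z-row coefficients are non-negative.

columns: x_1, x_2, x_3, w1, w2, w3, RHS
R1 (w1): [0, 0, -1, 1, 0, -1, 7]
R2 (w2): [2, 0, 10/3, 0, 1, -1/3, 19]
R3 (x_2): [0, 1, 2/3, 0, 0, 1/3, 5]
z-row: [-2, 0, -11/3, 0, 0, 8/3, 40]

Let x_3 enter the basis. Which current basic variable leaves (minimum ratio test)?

w2

Column x_3 entries and ratios — w1: -1 ≤ 0, skip; w2: 19/(10/3) = 57/10; x_2: 5/(2/3) = 15/2.
Smallest ratio is 57/10 in the row of w2, so w2 leaves.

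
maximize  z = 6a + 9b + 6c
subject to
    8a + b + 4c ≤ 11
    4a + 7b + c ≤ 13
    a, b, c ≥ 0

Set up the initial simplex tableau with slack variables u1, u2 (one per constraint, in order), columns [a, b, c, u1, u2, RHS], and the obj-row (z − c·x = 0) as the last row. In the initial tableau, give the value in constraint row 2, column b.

7

Constraint 2 has coefficient 7 on b.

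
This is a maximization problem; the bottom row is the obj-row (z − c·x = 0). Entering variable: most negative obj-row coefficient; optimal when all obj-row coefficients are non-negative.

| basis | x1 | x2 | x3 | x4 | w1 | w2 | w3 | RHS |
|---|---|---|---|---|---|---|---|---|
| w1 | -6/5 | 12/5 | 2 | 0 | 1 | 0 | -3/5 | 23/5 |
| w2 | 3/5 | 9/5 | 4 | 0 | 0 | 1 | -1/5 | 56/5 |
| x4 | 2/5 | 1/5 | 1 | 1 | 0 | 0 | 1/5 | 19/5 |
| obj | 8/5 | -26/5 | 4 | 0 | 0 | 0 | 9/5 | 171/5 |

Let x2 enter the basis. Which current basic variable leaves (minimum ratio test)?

w1

Column x2 entries and ratios — w1: (23/5)/(12/5) = 23/12; w2: (56/5)/(9/5) = 56/9; x4: (19/5)/(1/5) = 19.
Smallest ratio is 23/12 in the row of w1, so w1 leaves.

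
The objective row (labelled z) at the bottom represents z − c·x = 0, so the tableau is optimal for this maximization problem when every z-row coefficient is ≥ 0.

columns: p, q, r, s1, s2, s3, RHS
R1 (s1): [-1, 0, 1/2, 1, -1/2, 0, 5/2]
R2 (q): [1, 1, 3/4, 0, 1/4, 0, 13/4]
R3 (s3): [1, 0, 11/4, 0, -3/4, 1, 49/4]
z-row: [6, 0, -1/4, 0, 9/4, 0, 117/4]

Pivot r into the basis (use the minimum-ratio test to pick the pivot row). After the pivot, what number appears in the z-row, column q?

Ratio test on column r — row 1: (5/2)/(1/2) = 5; row 2: (13/4)/(3/4) = 13/3; row 3: (49/4)/(11/4) = 49/11. Minimum is 13/3 at row 2 (q leaves); pivot element 3/4.
Divide row 2 by 3/4; eliminate column r from the other rows.
z-row update in column q: 0 − (-1/4)·(4/3) = 1/3.

1/3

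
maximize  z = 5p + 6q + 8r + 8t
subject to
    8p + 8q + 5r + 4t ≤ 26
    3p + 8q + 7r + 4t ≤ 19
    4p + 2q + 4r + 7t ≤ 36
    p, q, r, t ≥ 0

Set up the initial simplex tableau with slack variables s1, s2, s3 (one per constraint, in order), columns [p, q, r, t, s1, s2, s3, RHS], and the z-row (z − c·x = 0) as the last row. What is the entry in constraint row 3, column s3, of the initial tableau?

1

Slack s3 belongs to constraint 3; its column is the unit vector e_3, so the entry in row 3 is 1.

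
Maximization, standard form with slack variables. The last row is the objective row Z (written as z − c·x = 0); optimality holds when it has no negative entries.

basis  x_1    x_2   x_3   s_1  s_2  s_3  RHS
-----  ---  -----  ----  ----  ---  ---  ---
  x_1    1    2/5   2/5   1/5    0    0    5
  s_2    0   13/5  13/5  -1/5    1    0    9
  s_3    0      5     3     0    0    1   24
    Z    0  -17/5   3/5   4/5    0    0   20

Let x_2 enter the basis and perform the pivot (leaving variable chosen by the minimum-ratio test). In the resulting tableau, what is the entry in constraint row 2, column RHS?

Ratio test on column x_2 — row 1: 5/(2/5) = 25/2; row 2: 9/(13/5) = 45/13; row 3: 24/5 = 24/5. Minimum is 45/13 at row 2 (s_2 leaves); pivot element 13/5.
Divide row 2 by 13/5; eliminate column x_2 from the other rows.
In the new row 2, the RHS entry is the old entry divided by the pivot: 9/(13/5) = 45/13.

45/13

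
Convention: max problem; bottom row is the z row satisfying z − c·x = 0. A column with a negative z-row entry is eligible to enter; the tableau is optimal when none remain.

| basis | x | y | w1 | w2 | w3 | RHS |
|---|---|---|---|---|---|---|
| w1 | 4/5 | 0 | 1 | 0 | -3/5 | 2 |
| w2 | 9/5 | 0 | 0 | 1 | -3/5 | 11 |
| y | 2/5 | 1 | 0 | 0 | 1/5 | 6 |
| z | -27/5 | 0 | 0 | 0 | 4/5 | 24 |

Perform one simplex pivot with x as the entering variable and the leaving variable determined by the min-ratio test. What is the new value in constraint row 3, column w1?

Ratio test on column x — row 1: 2/(4/5) = 5/2; row 2: 11/(9/5) = 55/9; row 3: 6/(2/5) = 15. Minimum is 5/2 at row 1 (w1 leaves); pivot element 4/5.
Divide row 1 by 4/5; eliminate column x from the other rows.
Row 3 update in column w1: 0 − (2/5)·(5/4) = -1/2.

-1/2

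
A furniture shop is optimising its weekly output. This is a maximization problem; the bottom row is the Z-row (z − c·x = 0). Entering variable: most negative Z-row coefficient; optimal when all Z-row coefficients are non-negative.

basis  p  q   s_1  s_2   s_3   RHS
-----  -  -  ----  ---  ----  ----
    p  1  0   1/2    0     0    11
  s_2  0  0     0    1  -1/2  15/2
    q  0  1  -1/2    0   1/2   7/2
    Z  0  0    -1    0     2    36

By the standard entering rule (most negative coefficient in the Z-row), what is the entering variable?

Negative Z-row entries: s_1: -1.
The most negative is -1 in column s_1, so s_1 enters.

s_1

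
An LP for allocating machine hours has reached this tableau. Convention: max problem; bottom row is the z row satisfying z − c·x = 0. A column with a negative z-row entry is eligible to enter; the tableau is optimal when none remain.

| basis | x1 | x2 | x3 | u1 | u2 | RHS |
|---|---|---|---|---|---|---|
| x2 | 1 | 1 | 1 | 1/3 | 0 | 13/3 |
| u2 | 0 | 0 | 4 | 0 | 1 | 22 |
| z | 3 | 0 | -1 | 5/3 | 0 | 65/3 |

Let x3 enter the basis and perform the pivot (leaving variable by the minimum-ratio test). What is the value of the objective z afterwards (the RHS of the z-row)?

26

Ratio test on column x3 — row 1: (13/3)/1 = 13/3; row 2: 22/4 = 11/2. Minimum is 13/3 at row 1 (x2 leaves); pivot element 1.
Pivot on row 1; the z-row RHS becomes 65/3 − (-1)·(13/3) = 26.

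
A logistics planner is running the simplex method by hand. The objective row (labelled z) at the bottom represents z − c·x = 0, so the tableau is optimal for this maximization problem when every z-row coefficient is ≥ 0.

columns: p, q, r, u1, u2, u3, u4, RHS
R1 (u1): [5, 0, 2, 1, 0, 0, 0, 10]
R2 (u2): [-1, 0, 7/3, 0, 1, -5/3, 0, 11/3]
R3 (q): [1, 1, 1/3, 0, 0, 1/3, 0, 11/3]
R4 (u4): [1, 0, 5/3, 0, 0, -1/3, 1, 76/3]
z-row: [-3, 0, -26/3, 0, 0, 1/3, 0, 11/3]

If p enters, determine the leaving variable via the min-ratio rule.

u1

Column p entries and ratios — u1: 10/5 = 2; u2: -1 ≤ 0, skip; q: (11/3)/1 = 11/3; u4: (76/3)/1 = 76/3.
Smallest ratio is 2 in the row of u1, so u1 leaves.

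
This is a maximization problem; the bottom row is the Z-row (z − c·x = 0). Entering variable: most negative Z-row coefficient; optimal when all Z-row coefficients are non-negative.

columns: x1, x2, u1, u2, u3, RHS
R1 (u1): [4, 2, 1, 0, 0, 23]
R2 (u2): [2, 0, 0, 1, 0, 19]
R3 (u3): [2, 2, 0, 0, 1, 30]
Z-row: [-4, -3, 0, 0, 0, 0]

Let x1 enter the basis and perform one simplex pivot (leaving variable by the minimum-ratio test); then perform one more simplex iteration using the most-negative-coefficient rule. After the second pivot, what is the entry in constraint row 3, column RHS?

Ratio test on column x1 — row 1: 23/4 = 23/4; row 2: 19/2 = 19/2; row 3: 30/2 = 15. Minimum is 23/4 at row 1 (u1 leaves); pivot element 4.
Divide row 1 by 4; eliminate column x1 from the other rows.
Second iteration: most negative Z-row entry is -1 in column x2, so x2 enters.
Ratio test on column x2 — row 1: (23/4)/(1/2) = 23/2; row 2: entry -1 ≤ 0; row 3: (37/2)/1 = 37/2. Minimum is 23/2 at row 1 (x1 leaves); pivot element 1/2.
Divide row 1 by 1/2; eliminate column x2 from the other rows.
After both pivots, the entry at constraint row 3, column RHS is 7.

7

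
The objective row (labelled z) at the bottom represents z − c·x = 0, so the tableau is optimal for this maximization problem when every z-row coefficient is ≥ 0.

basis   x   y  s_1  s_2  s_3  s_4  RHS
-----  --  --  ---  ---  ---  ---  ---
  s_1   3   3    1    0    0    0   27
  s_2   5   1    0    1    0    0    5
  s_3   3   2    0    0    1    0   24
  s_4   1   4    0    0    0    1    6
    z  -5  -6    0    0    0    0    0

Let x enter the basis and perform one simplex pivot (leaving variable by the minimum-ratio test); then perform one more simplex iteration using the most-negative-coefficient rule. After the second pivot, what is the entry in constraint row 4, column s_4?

Ratio test on column x — row 1: 27/3 = 9; row 2: 5/5 = 1; row 3: 24/3 = 8; row 4: 6/1 = 6. Minimum is 1 at row 2 (s_2 leaves); pivot element 5.
Divide row 2 by 5; eliminate column x from the other rows.
Second iteration: most negative z-row entry is -5 in column y, so y enters.
Ratio test on column y — row 1: 24/(12/5) = 10; row 2: 1/(1/5) = 5; row 3: 21/(7/5) = 15; row 4: 5/(19/5) = 25/19. Minimum is 25/19 at row 4 (s_4 leaves); pivot element 19/5.
Divide row 4 by 19/5; eliminate column y from the other rows.
After both pivots, the entry at constraint row 4, column s_4 is 5/19.

5/19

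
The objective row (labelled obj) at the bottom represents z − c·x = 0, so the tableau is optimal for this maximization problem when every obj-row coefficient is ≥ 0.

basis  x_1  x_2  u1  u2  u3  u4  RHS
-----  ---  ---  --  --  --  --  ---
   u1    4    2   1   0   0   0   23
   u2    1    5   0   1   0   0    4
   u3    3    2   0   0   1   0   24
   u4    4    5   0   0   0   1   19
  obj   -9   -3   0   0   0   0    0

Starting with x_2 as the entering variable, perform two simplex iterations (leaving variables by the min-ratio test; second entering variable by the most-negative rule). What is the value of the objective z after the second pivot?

36

Ratio test on column x_2 — row 1: 23/2 = 23/2; row 2: 4/5 = 4/5; row 3: 24/2 = 12; row 4: 19/5 = 19/5. Minimum is 4/5 at row 2 (u2 leaves); pivot element 5.
Pivot on row 2; the obj-row RHS becomes 0 − (-3)·(4/5) = 12/5.
Next entering variable (most negative obj-row entry -42/5): x_1.
Ratio test on column x_1 — row 1: (107/5)/(18/5) = 107/18; row 2: (4/5)/(1/5) = 4; row 3: (112/5)/(13/5) = 112/13; row 4: 15/3 = 5. Minimum is 4 at row 2 (x_2 leaves); pivot element 1/5.
After the second pivot the obj-row RHS is 12/5 − (-42/5)·4 = 36.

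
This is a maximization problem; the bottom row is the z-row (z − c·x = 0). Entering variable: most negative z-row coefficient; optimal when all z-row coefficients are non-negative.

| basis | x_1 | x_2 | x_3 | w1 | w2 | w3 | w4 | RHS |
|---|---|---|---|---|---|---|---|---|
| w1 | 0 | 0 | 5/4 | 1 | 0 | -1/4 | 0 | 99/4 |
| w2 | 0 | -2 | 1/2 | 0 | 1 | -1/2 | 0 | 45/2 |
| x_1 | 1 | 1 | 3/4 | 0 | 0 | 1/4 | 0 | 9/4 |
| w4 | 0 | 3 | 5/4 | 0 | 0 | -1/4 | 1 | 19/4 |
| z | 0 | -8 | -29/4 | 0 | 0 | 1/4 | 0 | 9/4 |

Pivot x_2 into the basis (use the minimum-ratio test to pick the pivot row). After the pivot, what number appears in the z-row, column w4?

Ratio test on column x_2 — row 1: entry 0 ≤ 0; row 2: entry -2 ≤ 0; row 3: (9/4)/1 = 9/4; row 4: (19/4)/3 = 19/12. Minimum is 19/12 at row 4 (w4 leaves); pivot element 3.
Divide row 4 by 3; eliminate column x_2 from the other rows.
z-row update in column w4: 0 − (-8)·(1/3) = 8/3.

8/3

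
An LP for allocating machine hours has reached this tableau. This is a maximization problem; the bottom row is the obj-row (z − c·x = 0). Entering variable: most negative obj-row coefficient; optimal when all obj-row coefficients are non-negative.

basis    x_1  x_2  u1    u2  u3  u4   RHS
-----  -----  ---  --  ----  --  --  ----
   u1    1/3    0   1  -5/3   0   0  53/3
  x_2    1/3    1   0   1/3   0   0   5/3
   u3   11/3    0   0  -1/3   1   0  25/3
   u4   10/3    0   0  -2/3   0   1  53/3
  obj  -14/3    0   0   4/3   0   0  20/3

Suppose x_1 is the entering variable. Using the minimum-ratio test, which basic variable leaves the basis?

u3

Column x_1 entries and ratios — u1: (53/3)/(1/3) = 53; x_2: (5/3)/(1/3) = 5; u3: (25/3)/(11/3) = 25/11; u4: (53/3)/(10/3) = 53/10.
Smallest ratio is 25/11 in the row of u3, so u3 leaves.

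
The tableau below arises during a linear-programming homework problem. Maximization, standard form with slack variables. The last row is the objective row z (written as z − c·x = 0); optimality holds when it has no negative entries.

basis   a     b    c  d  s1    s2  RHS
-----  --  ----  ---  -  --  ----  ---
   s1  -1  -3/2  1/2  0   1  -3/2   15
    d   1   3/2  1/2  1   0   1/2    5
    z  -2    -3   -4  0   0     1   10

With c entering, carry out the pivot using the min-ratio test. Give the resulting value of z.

50

Ratio test on column c — row 1: 15/(1/2) = 30; row 2: 5/(1/2) = 10. Minimum is 10 at row 2 (d leaves); pivot element 1/2.
Pivot on row 2; the z-row RHS becomes 10 − (-4)·10 = 50.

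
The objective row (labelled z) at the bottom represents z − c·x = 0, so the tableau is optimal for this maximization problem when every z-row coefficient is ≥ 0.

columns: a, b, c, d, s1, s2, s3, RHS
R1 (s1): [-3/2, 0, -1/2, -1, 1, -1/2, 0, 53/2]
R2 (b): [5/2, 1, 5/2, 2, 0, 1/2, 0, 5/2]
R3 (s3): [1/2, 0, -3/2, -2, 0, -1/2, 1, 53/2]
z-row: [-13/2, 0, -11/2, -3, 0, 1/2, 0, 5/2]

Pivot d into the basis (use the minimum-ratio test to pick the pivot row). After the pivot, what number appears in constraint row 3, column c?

1

Ratio test on column d — row 1: entry -1 ≤ 0; row 2: (5/2)/2 = 5/4; row 3: entry -2 ≤ 0. Minimum is 5/4 at row 2 (b leaves); pivot element 2.
Divide row 2 by 2; eliminate column d from the other rows.
Row 3 update in column c: -3/2 − (-2)·(5/4) = 1.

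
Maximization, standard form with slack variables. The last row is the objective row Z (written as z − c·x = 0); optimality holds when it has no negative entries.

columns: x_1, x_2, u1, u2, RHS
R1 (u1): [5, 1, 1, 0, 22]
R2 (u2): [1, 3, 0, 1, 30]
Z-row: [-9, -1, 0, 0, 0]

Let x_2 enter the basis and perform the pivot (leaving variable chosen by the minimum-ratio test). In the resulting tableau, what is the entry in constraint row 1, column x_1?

14/3

Ratio test on column x_2 — row 1: 22/1 = 22; row 2: 30/3 = 10. Minimum is 10 at row 2 (u2 leaves); pivot element 3.
Divide row 2 by 3; eliminate column x_2 from the other rows.
Row 1 update in column x_1: 5 − 1·(1/3) = 14/3.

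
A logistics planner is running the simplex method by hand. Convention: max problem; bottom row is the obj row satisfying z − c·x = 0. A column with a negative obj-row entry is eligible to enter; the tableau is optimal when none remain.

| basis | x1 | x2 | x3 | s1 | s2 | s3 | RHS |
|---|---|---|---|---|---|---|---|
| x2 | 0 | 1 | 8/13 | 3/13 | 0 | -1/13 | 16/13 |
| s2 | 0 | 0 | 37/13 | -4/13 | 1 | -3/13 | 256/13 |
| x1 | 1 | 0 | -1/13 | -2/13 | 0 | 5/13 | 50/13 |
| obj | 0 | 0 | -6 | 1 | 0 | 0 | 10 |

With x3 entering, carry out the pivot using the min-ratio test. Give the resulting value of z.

Ratio test on column x3 — row 1: (16/13)/(8/13) = 2; row 2: (256/13)/(37/13) = 256/37; row 3: entry -1/13 ≤ 0. Minimum is 2 at row 1 (x2 leaves); pivot element 8/13.
Pivot on row 1; the obj-row RHS becomes 10 − (-6)·2 = 22.

22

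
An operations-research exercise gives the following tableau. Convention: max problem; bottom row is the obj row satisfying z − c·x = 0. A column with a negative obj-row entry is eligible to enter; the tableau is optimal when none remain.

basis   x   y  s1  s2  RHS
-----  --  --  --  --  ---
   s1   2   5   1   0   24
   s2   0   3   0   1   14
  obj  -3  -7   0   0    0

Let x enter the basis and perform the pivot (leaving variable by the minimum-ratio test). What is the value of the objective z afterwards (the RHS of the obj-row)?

Ratio test on column x — row 1: 24/2 = 12; row 2: entry 0 ≤ 0. Minimum is 12 at row 1 (s1 leaves); pivot element 2.
Pivot on row 1; the obj-row RHS becomes 0 − (-3)·12 = 36.

36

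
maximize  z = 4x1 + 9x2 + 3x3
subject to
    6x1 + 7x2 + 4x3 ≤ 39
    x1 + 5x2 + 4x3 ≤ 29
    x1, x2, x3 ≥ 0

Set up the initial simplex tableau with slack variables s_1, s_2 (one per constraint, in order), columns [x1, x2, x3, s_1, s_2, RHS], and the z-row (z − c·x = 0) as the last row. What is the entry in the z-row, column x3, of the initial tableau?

-3

The z-row carries the negated objective coefficients: the x3 entry is -3.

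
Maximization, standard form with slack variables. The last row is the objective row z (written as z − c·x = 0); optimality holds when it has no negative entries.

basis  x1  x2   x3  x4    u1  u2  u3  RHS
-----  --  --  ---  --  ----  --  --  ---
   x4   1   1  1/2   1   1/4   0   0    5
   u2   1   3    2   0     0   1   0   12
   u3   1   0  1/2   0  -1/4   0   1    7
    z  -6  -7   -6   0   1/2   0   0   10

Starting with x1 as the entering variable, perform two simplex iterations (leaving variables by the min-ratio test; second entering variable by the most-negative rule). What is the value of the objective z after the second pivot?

Ratio test on column x1 — row 1: 5/1 = 5; row 2: 12/1 = 12; row 3: 7/1 = 7. Minimum is 5 at row 1 (x4 leaves); pivot element 1.
Pivot on row 1; the z-row RHS becomes 10 − (-6)·5 = 40.
Next entering variable (most negative z-row entry -3): x3.
Ratio test on column x3 — row 1: 5/(1/2) = 10; row 2: 7/(3/2) = 14/3; row 3: entry 0 ≤ 0. Minimum is 14/3 at row 2 (u2 leaves); pivot element 3/2.
After the second pivot the z-row RHS is 40 − (-3)·(14/3) = 54.

54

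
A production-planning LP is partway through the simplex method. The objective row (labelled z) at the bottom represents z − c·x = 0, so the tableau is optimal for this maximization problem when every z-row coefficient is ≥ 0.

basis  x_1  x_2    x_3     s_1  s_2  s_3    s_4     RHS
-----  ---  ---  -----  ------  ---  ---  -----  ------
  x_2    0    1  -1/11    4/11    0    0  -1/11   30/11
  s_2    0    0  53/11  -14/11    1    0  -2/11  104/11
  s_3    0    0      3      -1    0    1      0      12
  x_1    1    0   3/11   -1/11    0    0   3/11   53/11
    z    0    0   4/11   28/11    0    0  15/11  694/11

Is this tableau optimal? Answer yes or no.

yes

Every z-row coefficient is ≥ 0, so the tableau is optimal.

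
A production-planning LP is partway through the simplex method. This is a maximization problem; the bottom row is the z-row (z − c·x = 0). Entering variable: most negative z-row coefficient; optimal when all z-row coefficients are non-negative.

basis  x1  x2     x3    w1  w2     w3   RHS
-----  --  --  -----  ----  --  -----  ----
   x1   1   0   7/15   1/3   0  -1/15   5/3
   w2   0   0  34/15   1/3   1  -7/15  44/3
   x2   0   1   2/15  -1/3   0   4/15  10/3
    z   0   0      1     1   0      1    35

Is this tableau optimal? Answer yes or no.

Every z-row coefficient is ≥ 0, so the tableau is optimal.

yes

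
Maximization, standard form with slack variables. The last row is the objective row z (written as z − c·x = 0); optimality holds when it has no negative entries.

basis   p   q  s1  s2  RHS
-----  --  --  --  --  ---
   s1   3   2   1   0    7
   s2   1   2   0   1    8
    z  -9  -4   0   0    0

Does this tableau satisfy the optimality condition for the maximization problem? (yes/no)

The z-row has a negative entry -9 in column p, so it is not optimal.

no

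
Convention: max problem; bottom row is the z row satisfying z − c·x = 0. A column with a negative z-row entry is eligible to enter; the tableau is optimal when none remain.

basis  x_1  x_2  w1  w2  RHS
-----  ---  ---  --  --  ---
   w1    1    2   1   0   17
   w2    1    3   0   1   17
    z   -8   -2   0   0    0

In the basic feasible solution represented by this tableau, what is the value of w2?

w2 is basic (row 2); its value is the RHS of that row, 17.

17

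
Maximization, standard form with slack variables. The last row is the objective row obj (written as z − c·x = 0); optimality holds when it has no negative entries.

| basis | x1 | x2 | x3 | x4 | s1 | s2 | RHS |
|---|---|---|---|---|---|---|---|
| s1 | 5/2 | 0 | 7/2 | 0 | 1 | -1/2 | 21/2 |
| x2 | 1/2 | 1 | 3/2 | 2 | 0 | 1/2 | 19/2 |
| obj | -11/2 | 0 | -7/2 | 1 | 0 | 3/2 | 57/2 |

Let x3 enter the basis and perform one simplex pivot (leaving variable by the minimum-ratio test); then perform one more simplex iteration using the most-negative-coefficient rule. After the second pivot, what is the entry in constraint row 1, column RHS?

Ratio test on column x3 — row 1: (21/2)/(7/2) = 3; row 2: (19/2)/(3/2) = 19/3. Minimum is 3 at row 1 (s1 leaves); pivot element 7/2.
Divide row 1 by 7/2; eliminate column x3 from the other rows.
Second iteration: most negative obj-row entry is -3 in column x1, so x1 enters.
Ratio test on column x1 — row 1: 3/(5/7) = 21/5; row 2: entry -4/7 ≤ 0. Minimum is 21/5 at row 1 (x3 leaves); pivot element 5/7.
Divide row 1 by 5/7; eliminate column x1 from the other rows.
After both pivots, the entry at constraint row 1, column RHS is 21/5.

21/5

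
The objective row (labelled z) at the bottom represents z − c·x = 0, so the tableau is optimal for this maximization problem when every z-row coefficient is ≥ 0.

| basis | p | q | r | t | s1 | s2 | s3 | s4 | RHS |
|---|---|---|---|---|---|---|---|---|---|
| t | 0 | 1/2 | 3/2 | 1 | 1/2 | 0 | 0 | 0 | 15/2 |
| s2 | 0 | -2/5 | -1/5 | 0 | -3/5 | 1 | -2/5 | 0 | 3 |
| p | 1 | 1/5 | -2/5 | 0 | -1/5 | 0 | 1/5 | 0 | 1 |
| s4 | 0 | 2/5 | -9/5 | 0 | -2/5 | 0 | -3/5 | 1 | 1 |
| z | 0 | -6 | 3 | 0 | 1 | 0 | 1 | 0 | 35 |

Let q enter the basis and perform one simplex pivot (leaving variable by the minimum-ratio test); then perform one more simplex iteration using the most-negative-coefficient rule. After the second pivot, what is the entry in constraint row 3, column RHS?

1

Ratio test on column q — row 1: (15/2)/(1/2) = 15; row 2: entry -2/5 ≤ 0; row 3: 1/(1/5) = 5; row 4: 1/(2/5) = 5/2. Minimum is 5/2 at row 4 (s4 leaves); pivot element 2/5.
Divide row 4 by 2/5; eliminate column q from the other rows.
Second iteration: most negative z-row entry is -24 in column r, so r enters.
Ratio test on column r — row 1: (25/4)/(15/4) = 5/3; row 2: entry -2 ≤ 0; row 3: (1/2)/(1/2) = 1; row 4: entry -9/2 ≤ 0. Minimum is 1 at row 3 (p leaves); pivot element 1/2.
Divide row 3 by 1/2; eliminate column r from the other rows.
After both pivots, the entry at constraint row 3, column RHS is 1.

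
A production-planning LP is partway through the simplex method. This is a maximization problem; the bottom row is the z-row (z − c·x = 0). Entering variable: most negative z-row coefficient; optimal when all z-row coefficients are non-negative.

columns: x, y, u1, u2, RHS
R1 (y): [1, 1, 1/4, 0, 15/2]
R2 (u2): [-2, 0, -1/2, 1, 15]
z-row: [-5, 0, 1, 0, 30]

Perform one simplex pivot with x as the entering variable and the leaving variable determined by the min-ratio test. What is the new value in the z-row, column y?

Ratio test on column x — row 1: (15/2)/1 = 15/2; row 2: entry -2 ≤ 0. Minimum is 15/2 at row 1 (y leaves); pivot element 1.
Divide row 1 by 1; eliminate column x from the other rows.
z-row update in column y: 0 − (-5)·1 = 5.

5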